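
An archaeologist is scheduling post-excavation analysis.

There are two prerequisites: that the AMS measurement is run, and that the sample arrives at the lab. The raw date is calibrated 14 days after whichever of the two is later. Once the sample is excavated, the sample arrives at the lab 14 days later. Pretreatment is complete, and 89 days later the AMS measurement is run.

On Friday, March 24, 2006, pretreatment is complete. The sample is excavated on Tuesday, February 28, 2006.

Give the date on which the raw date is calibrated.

Wednesday, July 5, 2006

Pretreatment is complete: Mar 24, 2006.
The AMS measurement is run: Mar 24, 2006 + 89 days = Jun 21, 2006.
The sample is excavated: Feb 28, 2006.
The sample arrives at the lab: Feb 28, 2006 + 14 days = Mar 14, 2006.
Both prerequisites met — the AMS measurement is run (Jun 21, 2006), the sample arrives at the lab (Mar 14, 2006); the later is Jun 21, 2006.
The raw date is calibrated: Jun 21, 2006 + 14 days = Jul 5, 2006.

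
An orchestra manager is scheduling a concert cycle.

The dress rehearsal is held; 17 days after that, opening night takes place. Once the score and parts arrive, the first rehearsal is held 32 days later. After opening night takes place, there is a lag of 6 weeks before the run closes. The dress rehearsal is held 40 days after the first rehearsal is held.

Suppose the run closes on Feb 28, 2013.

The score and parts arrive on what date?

Oct 20, 2012

The run closes: Feb 28, 2013.
Opening night takes place: Feb 28, 2013 − 6 weeks = Jan 17, 2013.
The dress rehearsal is held: Jan 17, 2013 − 17 days = Dec 31, 2012.
The first rehearsal is held: Dec 31, 2012 − 40 days = Nov 21, 2012.
The score and parts arrive: Nov 21, 2012 − 32 days = Oct 20, 2012.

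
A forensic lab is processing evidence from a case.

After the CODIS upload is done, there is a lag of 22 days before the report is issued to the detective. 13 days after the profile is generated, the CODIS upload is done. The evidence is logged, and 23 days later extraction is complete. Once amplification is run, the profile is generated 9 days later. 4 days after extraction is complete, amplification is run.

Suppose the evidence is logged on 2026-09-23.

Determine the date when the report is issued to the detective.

The evidence is logged: Sep 23, 2026.
Extraction is complete: Sep 23, 2026 + 23 days = Oct 16, 2026.
Amplification is run: Oct 16, 2026 + 4 days = Oct 20, 2026.
The profile is generated: Oct 20, 2026 + 9 days = Oct 29, 2026.
The CODIS upload is done: Oct 29, 2026 + 13 days = Nov 11, 2026.
The report is issued to the detective: Nov 11, 2026 + 22 days = Dec 3, 2026.

2026-12-03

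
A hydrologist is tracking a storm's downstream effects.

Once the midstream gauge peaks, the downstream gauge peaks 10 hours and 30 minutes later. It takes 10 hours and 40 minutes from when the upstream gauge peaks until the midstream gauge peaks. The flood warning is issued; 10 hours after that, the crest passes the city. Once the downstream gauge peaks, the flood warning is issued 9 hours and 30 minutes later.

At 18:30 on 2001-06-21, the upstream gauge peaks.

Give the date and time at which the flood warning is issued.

The upstream gauge peaks: 18:30 Jun 21, 2001.
The midstream gauge peaks: 18:30 Jun 21, 2001 + 10h40m = 05:10 Jun 22, 2001.
The downstream gauge peaks: 05:10 Jun 22, 2001 + 10h30m = 15:40 Jun 22, 2001.
The flood warning is issued: 15:40 Jun 22, 2001 + 9h30m = 01:10 Jun 23, 2001.

01:10 on 2001-06-23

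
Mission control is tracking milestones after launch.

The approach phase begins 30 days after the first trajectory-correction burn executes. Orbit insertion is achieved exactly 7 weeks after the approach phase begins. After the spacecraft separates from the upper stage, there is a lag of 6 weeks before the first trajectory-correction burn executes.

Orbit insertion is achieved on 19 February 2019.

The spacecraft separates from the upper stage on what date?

21 October 2018

Orbit insertion is achieved: Feb 19, 2019.
The approach phase begins: Feb 19, 2019 − 7 weeks = Jan 1, 2019.
The first trajectory-correction burn executes: Jan 1, 2019 − 30 days = Dec 2, 2018.
The spacecraft separates from the upper stage: Dec 2, 2018 − 6 weeks = Oct 21, 2018.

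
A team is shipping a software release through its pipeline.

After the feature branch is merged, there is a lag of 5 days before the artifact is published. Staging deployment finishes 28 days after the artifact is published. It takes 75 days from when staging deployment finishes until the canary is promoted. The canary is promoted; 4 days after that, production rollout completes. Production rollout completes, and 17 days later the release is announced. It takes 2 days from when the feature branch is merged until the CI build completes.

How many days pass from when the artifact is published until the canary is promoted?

Causal path: the artifact is published → staging deployment finishes → the canary is promoted.
Total delay along the path: 28 + 75 = 103 days.

103 days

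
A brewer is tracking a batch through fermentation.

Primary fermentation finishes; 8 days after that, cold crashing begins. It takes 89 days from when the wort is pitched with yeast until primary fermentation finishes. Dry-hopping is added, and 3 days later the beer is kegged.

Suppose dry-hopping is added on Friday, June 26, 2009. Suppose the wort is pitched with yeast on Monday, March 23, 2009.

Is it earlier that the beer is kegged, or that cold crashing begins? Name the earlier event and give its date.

Dry-hopping is added: Jun 26, 2009.
The beer is kegged: Jun 26, 2009 + 3 days = Jun 29, 2009.
The wort is pitched with yeast: Mar 23, 2009.
Primary fermentation finishes: Mar 23, 2009 + 89 days = Jun 20, 2009.
Cold crashing begins: Jun 20, 2009 + 8 days = Jun 28, 2009.
Comparing: the beer is kegged on Jun 29, 2009 vs cold crashing begins on Jun 28, 2009. Earlier: cold crashing begins.

Cold crashing begins — Sunday, June 28, 2009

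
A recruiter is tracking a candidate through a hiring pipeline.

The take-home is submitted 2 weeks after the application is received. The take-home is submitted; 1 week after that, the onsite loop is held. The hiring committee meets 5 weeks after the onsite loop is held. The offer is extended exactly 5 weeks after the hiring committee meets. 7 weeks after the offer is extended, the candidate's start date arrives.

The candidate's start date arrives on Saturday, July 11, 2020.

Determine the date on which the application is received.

Saturday, February 22, 2020

The candidate's start date arrives: Jul 11, 2020.
The offer is extended: Jul 11, 2020 − 7 weeks = May 23, 2020.
The hiring committee meets: May 23, 2020 − 5 weeks = Apr 18, 2020.
The onsite loop is held: Apr 18, 2020 − 5 weeks = Mar 14, 2020.
The take-home is submitted: Mar 14, 2020 − 1 week = Mar 7, 2020.
The application is received: Mar 7, 2020 − 2 weeks = Feb 22, 2020.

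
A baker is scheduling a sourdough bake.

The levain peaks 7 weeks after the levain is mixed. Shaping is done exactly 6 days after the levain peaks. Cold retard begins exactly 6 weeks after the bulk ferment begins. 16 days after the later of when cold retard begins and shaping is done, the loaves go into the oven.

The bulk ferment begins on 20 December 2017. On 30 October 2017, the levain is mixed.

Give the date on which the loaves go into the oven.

16 February 2018

The bulk ferment begins: Dec 20, 2017.
Cold retard begins: Dec 20, 2017 + 6 weeks = Jan 31, 2018.
The levain is mixed: Oct 30, 2017.
The levain peaks: Oct 30, 2017 + 7 weeks = Dec 18, 2017.
Shaping is done: Dec 18, 2017 + 6 days = Dec 24, 2017.
Both prerequisites met — cold retard begins (Jan 31, 2018), shaping is done (Dec 24, 2017); the later is Jan 31, 2018.
The loaves go into the oven: Jan 31, 2018 + 16 days = Feb 16, 2018.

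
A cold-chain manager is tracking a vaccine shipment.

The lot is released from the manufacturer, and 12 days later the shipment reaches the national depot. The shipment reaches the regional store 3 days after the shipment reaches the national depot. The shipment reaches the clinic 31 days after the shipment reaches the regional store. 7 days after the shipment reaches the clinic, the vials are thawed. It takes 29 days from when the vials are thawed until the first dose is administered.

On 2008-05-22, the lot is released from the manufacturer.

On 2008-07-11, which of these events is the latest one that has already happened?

The lot is released from the manufacturer: May 22, 2008.
The shipment reaches the national depot: May 22, 2008 + 12 days = Jun 3, 2008.
The shipment reaches the regional store: Jun 3, 2008 + 3 days = Jun 6, 2008.
The shipment reaches the clinic: Jun 6, 2008 + 31 days = Jul 7, 2008.
The vials are thawed: Jul 7, 2008 + 7 days = Jul 14, 2008.
The first dose is administered: Jul 14, 2008 + 29 days = Aug 12, 2008.
Jul 11, 2008 falls between when the shipment reaches the clinic (Jul 7, 2008) and when the vials are thawed (Jul 14, 2008).

The shipment reaches the clinic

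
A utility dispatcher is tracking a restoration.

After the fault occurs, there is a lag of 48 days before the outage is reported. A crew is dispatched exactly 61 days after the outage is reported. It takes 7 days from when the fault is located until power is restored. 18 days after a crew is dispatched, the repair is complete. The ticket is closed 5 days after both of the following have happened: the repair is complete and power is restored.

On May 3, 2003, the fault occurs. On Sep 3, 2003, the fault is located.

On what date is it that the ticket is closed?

The fault occurs: May 3, 2003.
The outage is reported: May 3, 2003 + 48 days = Jun 20, 2003.
A crew is dispatched: Jun 20, 2003 + 61 days = Aug 20, 2003.
The repair is complete: Aug 20, 2003 + 18 days = Sep 7, 2003.
The fault is located: Sep 3, 2003.
Power is restored: Sep 3, 2003 + 7 days = Sep 10, 2003.
Both prerequisites met — the repair is complete (Sep 7, 2003), power is restored (Sep 10, 2003); the later is Sep 10, 2003.
The ticket is closed: Sep 10, 2003 + 5 days = Sep 15, 2003.

Sep 15, 2003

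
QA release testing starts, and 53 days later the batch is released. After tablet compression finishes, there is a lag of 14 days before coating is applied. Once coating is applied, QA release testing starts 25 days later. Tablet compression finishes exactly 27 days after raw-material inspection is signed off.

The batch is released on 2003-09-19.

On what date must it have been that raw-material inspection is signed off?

The batch is released: Sep 19, 2003.
QA release testing starts: Sep 19, 2003 − 53 days = Jul 28, 2003.
Coating is applied: Jul 28, 2003 − 25 days = Jul 3, 2003.
Tablet compression finishes: Jul 3, 2003 − 14 days = Jun 19, 2003.
Raw-material inspection is signed off: Jun 19, 2003 − 27 days = May 23, 2003.

2003-05-23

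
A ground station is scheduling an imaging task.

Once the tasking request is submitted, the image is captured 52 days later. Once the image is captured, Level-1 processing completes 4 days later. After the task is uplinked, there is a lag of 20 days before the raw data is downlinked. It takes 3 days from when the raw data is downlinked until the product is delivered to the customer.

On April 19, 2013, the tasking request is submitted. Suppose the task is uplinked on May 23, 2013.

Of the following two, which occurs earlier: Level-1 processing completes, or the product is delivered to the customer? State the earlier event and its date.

Level-1 processing completes — June 14, 2013

The tasking request is submitted: Apr 19, 2013.
The image is captured: Apr 19, 2013 + 52 days = Jun 10, 2013.
Level-1 processing completes: Jun 10, 2013 + 4 days = Jun 14, 2013.
The task is uplinked: May 23, 2013.
The raw data is downlinked: May 23, 2013 + 20 days = Jun 12, 2013.
The product is delivered to the customer: Jun 12, 2013 + 3 days = Jun 15, 2013.
Comparing: Level-1 processing completes on Jun 14, 2013 vs the product is delivered to the customer on Jun 15, 2013. Earlier: Level-1 processing completes.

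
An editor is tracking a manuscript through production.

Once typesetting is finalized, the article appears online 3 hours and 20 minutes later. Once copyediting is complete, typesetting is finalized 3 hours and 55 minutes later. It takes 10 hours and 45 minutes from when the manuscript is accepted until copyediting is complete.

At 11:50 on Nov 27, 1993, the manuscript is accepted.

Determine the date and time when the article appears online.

The manuscript is accepted: 11:50 Nov 27, 1993.
Copyediting is complete: 11:50 Nov 27, 1993 + 10h45m = 22:35 Nov 27, 1993.
Typesetting is finalized: 22:35 Nov 27, 1993 + 3h55m = 02:30 Nov 28, 1993.
The article appears online: 02:30 Nov 28, 1993 + 3h20m = 05:50 Nov 28, 1993.

05:50 on Nov 28, 1993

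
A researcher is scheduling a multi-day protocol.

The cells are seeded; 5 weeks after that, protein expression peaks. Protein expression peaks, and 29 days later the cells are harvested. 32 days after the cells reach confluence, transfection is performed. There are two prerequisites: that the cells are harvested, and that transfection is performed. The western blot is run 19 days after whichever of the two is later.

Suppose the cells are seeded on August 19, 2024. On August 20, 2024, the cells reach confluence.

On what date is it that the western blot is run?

November 10, 2024

The cells are seeded: Aug 19, 2024.
Protein expression peaks: Aug 19, 2024 + 5 weeks = Sep 23, 2024.
The cells are harvested: Sep 23, 2024 + 29 days = Oct 22, 2024.
The cells reach confluence: Aug 20, 2024.
Transfection is performed: Aug 20, 2024 + 32 days = Sep 21, 2024.
Both prerequisites met — the cells are harvested (Oct 22, 2024), transfection is performed (Sep 21, 2024); the later is Oct 22, 2024.
The western blot is run: Oct 22, 2024 + 19 days = Nov 10, 2024.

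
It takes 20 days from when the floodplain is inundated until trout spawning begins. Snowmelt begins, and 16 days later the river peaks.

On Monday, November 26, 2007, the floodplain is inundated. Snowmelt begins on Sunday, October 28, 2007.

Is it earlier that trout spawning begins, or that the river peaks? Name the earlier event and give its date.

The river peaks — Tuesday, November 13, 2007

The floodplain is inundated: Nov 26, 2007.
Trout spawning begins: Nov 26, 2007 + 20 days = Dec 16, 2007.
Snowmelt begins: Oct 28, 2007.
The river peaks: Oct 28, 2007 + 16 days = Nov 13, 2007.
Comparing: trout spawning begins on Dec 16, 2007 vs the river peaks on Nov 13, 2007. Earlier: the river peaks.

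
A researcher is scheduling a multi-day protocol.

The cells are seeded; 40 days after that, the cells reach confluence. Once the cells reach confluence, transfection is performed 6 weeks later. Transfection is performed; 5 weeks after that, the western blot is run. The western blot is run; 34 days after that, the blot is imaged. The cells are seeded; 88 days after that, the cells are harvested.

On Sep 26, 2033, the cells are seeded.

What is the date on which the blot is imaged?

The cells are seeded: Sep 26, 2033.
The cells reach confluence: Sep 26, 2033 + 40 days = Nov 5, 2033.
Transfection is performed: Nov 5, 2033 + 6 weeks = Dec 17, 2033.
The western blot is run: Dec 17, 2033 + 5 weeks = Jan 21, 2034.
The blot is imaged: Jan 21, 2034 + 34 days = Feb 24, 2034.

Feb 24, 2034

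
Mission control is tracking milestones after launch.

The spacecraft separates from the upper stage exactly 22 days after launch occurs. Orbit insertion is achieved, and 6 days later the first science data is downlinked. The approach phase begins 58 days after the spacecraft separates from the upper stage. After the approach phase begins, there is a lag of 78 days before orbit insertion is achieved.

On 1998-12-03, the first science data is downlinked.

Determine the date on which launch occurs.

The first science data is downlinked: Dec 3, 1998.
Orbit insertion is achieved: Dec 3, 1998 − 6 days = Nov 27, 1998.
The approach phase begins: Nov 27, 1998 − 78 days = Sep 10, 1998.
The spacecraft separates from the upper stage: Sep 10, 1998 − 58 days = Jul 14, 1998.
Launch occurs: Jul 14, 1998 − 22 days = Jun 22, 1998.

1998-06-22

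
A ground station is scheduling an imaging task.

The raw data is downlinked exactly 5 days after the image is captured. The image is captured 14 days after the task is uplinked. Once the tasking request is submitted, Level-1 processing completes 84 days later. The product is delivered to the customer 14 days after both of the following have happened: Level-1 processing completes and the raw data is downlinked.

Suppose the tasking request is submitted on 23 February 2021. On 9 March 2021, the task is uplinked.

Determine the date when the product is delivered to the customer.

The tasking request is submitted: Feb 23, 2021.
Level-1 processing completes: Feb 23, 2021 + 84 days = May 18, 2021.
The task is uplinked: Mar 9, 2021.
The image is captured: Mar 9, 2021 + 14 days = Mar 23, 2021.
The raw data is downlinked: Mar 23, 2021 + 5 days = Mar 28, 2021.
Both prerequisites met — Level-1 processing completes (May 18, 2021), the raw data is downlinked (Mar 28, 2021); the later is May 18, 2021.
The product is delivered to the customer: May 18, 2021 + 14 days = Jun 1, 2021.

1 June 2021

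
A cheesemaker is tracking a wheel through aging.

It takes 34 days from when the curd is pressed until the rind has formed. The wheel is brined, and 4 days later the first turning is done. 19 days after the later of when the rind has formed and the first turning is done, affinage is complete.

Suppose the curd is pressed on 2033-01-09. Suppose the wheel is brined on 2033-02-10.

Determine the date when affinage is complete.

The curd is pressed: Jan 9, 2033.
The rind has formed: Jan 9, 2033 + 34 days = Feb 12, 2033.
The wheel is brined: Feb 10, 2033.
The first turning is done: Feb 10, 2033 + 4 days = Feb 14, 2033.
Both prerequisites met — the rind has formed (Feb 12, 2033), the first turning is done (Feb 14, 2033); the later is Feb 14, 2033.
Affinage is complete: Feb 14, 2033 + 19 days = Mar 5, 2033.

2033-03-05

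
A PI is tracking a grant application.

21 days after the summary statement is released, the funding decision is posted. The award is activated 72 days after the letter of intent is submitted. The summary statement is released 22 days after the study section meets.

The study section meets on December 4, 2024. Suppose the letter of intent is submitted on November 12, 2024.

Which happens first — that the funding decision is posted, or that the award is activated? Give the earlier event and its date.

The study section meets: Dec 4, 2024.
The summary statement is released: Dec 4, 2024 + 22 days = Dec 26, 2024.
The funding decision is posted: Dec 26, 2024 + 21 days = Jan 16, 2025.
The letter of intent is submitted: Nov 12, 2024.
The award is activated: Nov 12, 2024 + 72 days = Jan 23, 2025.
Comparing: the funding decision is posted on Jan 16, 2025 vs the award is activated on Jan 23, 2025. Earlier: the funding decision is posted.

The funding decision is posted — January 16, 2025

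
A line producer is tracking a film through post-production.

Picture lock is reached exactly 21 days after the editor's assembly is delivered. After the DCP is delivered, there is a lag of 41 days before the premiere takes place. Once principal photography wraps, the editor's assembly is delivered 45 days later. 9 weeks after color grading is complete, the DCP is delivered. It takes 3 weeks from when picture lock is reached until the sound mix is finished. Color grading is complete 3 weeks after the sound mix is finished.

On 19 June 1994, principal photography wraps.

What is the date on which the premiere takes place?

Principal photography wraps: Jun 19, 1994.
The editor's assembly is delivered: Jun 19, 1994 + 45 days = Aug 3, 1994.
Picture lock is reached: Aug 3, 1994 + 21 days = Aug 24, 1994.
The sound mix is finished: Aug 24, 1994 + 3 weeks = Sep 14, 1994.
Color grading is complete: Sep 14, 1994 + 3 weeks = Oct 5, 1994.
The DCP is delivered: Oct 5, 1994 + 9 weeks = Dec 7, 1994.
The premiere takes place: Dec 7, 1994 + 41 days = Jan 17, 1995.

17 January 1995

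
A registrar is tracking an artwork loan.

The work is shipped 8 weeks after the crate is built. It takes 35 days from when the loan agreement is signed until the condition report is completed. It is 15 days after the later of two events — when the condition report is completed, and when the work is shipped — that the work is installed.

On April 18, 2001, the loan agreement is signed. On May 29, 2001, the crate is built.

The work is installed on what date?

The loan agreement is signed: Apr 18, 2001.
The condition report is completed: Apr 18, 2001 + 35 days = May 23, 2001.
The crate is built: May 29, 2001.
The work is shipped: May 29, 2001 + 8 weeks = Jul 24, 2001.
Both prerequisites met — the condition report is completed (May 23, 2001), the work is shipped (Jul 24, 2001); the later is Jul 24, 2001.
The work is installed: Jul 24, 2001 + 15 days = Aug 8, 2001.

August 8, 2001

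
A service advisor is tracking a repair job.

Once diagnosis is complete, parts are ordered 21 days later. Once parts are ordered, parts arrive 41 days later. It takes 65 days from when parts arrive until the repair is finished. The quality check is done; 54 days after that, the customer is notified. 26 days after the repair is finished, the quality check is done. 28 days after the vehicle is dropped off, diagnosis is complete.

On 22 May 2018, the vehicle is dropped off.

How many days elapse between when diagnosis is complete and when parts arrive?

62 days

Causal path: diagnosis is complete → parts are ordered → parts arrive.
Total delay along the path: 21 + 41 = 62 days.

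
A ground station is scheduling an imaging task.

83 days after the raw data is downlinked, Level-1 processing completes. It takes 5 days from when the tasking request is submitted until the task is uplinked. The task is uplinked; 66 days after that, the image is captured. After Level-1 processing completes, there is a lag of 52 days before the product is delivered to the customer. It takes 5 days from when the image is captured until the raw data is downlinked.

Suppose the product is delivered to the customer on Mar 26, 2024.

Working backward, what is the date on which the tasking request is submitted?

Aug 28, 2023

The product is delivered to the customer: Mar 26, 2024.
Level-1 processing completes: Mar 26, 2024 − 52 days = Feb 3, 2024.
The raw data is downlinked: Feb 3, 2024 − 83 days = Nov 12, 2023.
The image is captured: Nov 12, 2023 − 5 days = Nov 7, 2023.
The task is uplinked: Nov 7, 2023 − 66 days = Sep 2, 2023.
The tasking request is submitted: Sep 2, 2023 − 5 days = Aug 28, 2023.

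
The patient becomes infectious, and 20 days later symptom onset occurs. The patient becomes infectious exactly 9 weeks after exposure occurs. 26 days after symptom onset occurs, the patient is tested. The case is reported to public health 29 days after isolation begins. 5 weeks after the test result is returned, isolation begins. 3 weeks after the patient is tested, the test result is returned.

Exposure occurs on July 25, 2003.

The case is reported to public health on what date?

Exposure occurs: Jul 25, 2003.
The patient becomes infectious: Jul 25, 2003 + 9 weeks = Sep 26, 2003.
Symptom onset occurs: Sep 26, 2003 + 20 days = Oct 16, 2003.
The patient is tested: Oct 16, 2003 + 26 days = Nov 11, 2003.
The test result is returned: Nov 11, 2003 + 3 weeks = Dec 2, 2003.
Isolation begins: Dec 2, 2003 + 5 weeks = Jan 6, 2004.
The case is reported to public health: Jan 6, 2004 + 29 days = Feb 4, 2004.

February 4, 2004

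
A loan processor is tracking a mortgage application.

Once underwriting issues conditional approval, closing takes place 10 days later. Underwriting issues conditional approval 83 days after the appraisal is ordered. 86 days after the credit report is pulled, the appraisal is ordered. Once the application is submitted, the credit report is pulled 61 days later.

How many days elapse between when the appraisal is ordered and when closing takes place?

Causal path: the appraisal is ordered → underwriting issues conditional approval → closing takes place.
Total delay along the path: 83 + 10 = 93 days.

93 days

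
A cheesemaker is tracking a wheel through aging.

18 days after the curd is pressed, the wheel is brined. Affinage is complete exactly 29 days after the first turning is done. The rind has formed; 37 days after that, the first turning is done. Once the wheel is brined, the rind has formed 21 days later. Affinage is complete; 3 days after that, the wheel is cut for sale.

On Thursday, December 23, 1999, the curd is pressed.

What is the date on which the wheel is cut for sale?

Sunday, April 9, 2000

The curd is pressed: Dec 23, 1999.
The wheel is brined: Dec 23, 1999 + 18 days = Jan 10, 2000.
The rind has formed: Jan 10, 2000 + 21 days = Jan 31, 2000.
The first turning is done: Jan 31, 2000 + 37 days = Mar 8, 2000.
Affinage is complete: Mar 8, 2000 + 29 days = Apr 6, 2000.
The wheel is cut for sale: Apr 6, 2000 + 3 days = Apr 9, 2000.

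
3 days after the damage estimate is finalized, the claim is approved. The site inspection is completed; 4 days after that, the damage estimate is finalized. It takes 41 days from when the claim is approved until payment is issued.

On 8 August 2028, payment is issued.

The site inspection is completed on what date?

Payment is issued: Aug 8, 2028.
The claim is approved: Aug 8, 2028 − 41 days = Jun 28, 2028.
The damage estimate is finalized: Jun 28, 2028 − 3 days = Jun 25, 2028.
The site inspection is completed: Jun 25, 2028 − 4 days = Jun 21, 2028.

21 June 2028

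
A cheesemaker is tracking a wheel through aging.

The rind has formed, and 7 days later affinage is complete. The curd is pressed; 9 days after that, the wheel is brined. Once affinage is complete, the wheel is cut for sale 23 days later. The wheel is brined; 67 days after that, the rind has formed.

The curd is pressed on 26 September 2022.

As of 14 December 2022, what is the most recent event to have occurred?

The curd is pressed: Sep 26, 2022.
The wheel is brined: Sep 26, 2022 + 9 days = Oct 5, 2022.
The rind has formed: Oct 5, 2022 + 67 days = Dec 11, 2022.
Affinage is complete: Dec 11, 2022 + 7 days = Dec 18, 2022.
The wheel is cut for sale: Dec 18, 2022 + 23 days = Jan 10, 2023.
Dec 14, 2022 falls between when the rind has formed (Dec 11, 2022) and when affinage is complete (Dec 18, 2022).

The rind has formed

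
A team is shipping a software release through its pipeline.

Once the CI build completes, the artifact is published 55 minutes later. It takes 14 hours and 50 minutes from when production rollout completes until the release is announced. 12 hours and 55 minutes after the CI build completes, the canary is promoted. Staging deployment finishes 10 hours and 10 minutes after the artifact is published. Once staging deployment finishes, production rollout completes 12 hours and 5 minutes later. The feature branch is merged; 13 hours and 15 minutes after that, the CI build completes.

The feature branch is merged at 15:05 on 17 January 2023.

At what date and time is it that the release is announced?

The feature branch is merged: 15:05 Jan 17, 2023.
The CI build completes: 15:05 Jan 17, 2023 + 13h15m = 04:20 Jan 18, 2023.
The artifact is published: 04:20 Jan 18, 2023 + 55m = 05:15 Jan 18, 2023.
Staging deployment finishes: 05:15 Jan 18, 2023 + 10h10m = 15:25 Jan 18, 2023.
Production rollout completes: 15:25 Jan 18, 2023 + 12h05m = 03:30 Jan 19, 2023.
The release is announced: 03:30 Jan 19, 2023 + 14h50m = 18:20 Jan 19, 2023.

18:20 on 19 January 2023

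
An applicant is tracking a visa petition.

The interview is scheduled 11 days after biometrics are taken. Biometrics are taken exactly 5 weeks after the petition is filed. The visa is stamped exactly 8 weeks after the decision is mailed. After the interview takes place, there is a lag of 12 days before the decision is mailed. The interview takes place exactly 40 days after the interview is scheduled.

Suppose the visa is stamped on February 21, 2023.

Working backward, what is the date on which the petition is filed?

The visa is stamped: Feb 21, 2023.
The decision is mailed: Feb 21, 2023 − 8 weeks = Dec 27, 2022.
The interview takes place: Dec 27, 2022 − 12 days = Dec 15, 2022.
The interview is scheduled: Dec 15, 2022 − 40 days = Nov 5, 2022.
Biometrics are taken: Nov 5, 2022 − 11 days = Oct 25, 2022.
The petition is filed: Oct 25, 2022 − 5 weeks = Sep 20, 2022.

September 20, 2022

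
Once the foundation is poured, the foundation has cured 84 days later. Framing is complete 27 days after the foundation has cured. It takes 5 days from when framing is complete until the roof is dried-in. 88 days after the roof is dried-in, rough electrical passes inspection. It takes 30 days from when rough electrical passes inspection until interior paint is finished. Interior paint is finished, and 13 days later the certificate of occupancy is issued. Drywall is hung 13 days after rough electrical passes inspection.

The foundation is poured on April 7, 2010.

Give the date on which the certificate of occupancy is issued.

The foundation is poured: Apr 7, 2010.
The foundation has cured: Apr 7, 2010 + 84 days = Jun 30, 2010.
Framing is complete: Jun 30, 2010 + 27 days = Jul 27, 2010.
The roof is dried-in: Jul 27, 2010 + 5 days = Aug 1, 2010.
Rough electrical passes inspection: Aug 1, 2010 + 88 days = Oct 28, 2010.
Interior paint is finished: Oct 28, 2010 + 30 days = Nov 27, 2010.
The certificate of occupancy is issued: Nov 27, 2010 + 13 days = Dec 10, 2010.

December 10, 2010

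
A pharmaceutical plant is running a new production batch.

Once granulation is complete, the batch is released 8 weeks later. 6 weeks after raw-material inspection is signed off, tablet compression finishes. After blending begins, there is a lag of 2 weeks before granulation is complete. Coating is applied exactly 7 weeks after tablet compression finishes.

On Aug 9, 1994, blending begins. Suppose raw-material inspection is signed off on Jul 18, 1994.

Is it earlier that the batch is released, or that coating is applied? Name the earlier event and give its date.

Blending begins: Aug 9, 1994.
Granulation is complete: Aug 9, 1994 + 2 weeks = Aug 23, 1994.
The batch is released: Aug 23, 1994 + 8 weeks = Oct 18, 1994.
Raw-material inspection is signed off: Jul 18, 1994.
Tablet compression finishes: Jul 18, 1994 + 6 weeks = Aug 29, 1994.
Coating is applied: Aug 29, 1994 + 7 weeks = Oct 17, 1994.
Comparing: the batch is released on Oct 18, 1994 vs coating is applied on Oct 17, 1994. Earlier: coating is applied.

Coating is applied — Oct 17, 1994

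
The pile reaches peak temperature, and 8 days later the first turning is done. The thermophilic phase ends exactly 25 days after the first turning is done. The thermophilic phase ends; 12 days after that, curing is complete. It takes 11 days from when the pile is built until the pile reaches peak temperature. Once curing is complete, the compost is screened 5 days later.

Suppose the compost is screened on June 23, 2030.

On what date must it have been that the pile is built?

April 23, 2030

The compost is screened: Jun 23, 2030.
Curing is complete: Jun 23, 2030 − 5 days = Jun 18, 2030.
The thermophilic phase ends: Jun 18, 2030 − 12 days = Jun 6, 2030.
The first turning is done: Jun 6, 2030 − 25 days = May 12, 2030.
The pile reaches peak temperature: May 12, 2030 − 8 days = May 4, 2030.
The pile is built: May 4, 2030 − 11 days = Apr 23, 2030.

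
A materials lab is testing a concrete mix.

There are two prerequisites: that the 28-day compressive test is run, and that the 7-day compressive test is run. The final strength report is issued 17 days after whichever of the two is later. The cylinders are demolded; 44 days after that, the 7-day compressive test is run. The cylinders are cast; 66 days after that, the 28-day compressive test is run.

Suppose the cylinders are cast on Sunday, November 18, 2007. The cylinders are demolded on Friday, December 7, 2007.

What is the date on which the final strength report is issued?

Saturday, February 9, 2008

The cylinders are cast: Nov 18, 2007.
The 28-day compressive test is run: Nov 18, 2007 + 66 days = Jan 23, 2008.
The cylinders are demolded: Dec 7, 2007.
The 7-day compressive test is run: Dec 7, 2007 + 44 days = Jan 20, 2008.
Both prerequisites met — the 28-day compressive test is run (Jan 23, 2008), the 7-day compressive test is run (Jan 20, 2008); the later is Jan 23, 2008.
The final strength report is issued: Jan 23, 2008 + 17 days = Feb 9, 2008.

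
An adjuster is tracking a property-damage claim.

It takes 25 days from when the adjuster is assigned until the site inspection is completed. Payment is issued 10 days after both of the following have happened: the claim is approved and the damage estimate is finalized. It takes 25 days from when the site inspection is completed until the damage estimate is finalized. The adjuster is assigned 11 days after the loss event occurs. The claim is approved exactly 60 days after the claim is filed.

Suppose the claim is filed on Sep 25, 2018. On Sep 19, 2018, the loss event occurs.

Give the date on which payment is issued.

Dec 4, 2018

The claim is filed: Sep 25, 2018.
The claim is approved: Sep 25, 2018 + 60 days = Nov 24, 2018.
The loss event occurs: Sep 19, 2018.
The adjuster is assigned: Sep 19, 2018 + 11 days = Sep 30, 2018.
The site inspection is completed: Sep 30, 2018 + 25 days = Oct 25, 2018.
The damage estimate is finalized: Oct 25, 2018 + 25 days = Nov 19, 2018.
Both prerequisites met — the claim is approved (Nov 24, 2018), the damage estimate is finalized (Nov 19, 2018); the later is Nov 24, 2018.
Payment is issued: Nov 24, 2018 + 10 days = Dec 4, 2018.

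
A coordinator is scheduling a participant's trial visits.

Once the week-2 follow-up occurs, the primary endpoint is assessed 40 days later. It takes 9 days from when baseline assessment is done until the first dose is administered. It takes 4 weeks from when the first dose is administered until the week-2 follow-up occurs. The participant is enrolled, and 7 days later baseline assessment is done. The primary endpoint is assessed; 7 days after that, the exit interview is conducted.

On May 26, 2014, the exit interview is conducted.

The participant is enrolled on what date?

The exit interview is conducted: May 26, 2014.
The primary endpoint is assessed: May 26, 2014 − 7 days = May 19, 2014.
The week-2 follow-up occurs: May 19, 2014 − 40 days = Apr 9, 2014.
The first dose is administered: Apr 9, 2014 − 4 weeks = Mar 12, 2014.
Baseline assessment is done: Mar 12, 2014 − 9 days = Mar 3, 2014.
The participant is enrolled: Mar 3, 2014 − 7 days = Feb 24, 2014.

February 24, 2014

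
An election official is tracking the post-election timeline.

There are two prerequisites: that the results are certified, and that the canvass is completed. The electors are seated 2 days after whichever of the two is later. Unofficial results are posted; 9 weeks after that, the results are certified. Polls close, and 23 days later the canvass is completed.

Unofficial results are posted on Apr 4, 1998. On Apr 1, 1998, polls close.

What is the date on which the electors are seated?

Jun 8, 1998

Unofficial results are posted: Apr 4, 1998.
The results are certified: Apr 4, 1998 + 9 weeks = Jun 6, 1998.
Polls close: Apr 1, 1998.
The canvass is completed: Apr 1, 1998 + 23 days = Apr 24, 1998.
Both prerequisites met — the results are certified (Jun 6, 1998), the canvass is completed (Apr 24, 1998); the later is Jun 6, 1998.
The electors are seated: Jun 6, 1998 + 2 days = Jun 8, 1998.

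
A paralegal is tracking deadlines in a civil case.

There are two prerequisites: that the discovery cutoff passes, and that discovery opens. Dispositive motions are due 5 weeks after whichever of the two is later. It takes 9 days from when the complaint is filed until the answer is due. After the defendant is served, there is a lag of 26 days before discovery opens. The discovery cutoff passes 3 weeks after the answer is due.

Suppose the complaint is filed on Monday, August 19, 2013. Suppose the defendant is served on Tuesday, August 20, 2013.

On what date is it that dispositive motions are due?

The complaint is filed: Aug 19, 2013.
The answer is due: Aug 19, 2013 + 9 days = Aug 28, 2013.
The discovery cutoff passes: Aug 28, 2013 + 3 weeks = Sep 18, 2013.
The defendant is served: Aug 20, 2013.
Discovery opens: Aug 20, 2013 + 26 days = Sep 15, 2013.
Both prerequisites met — the discovery cutoff passes (Sep 18, 2013), discovery opens (Sep 15, 2013); the later is Sep 18, 2013.
Dispositive motions are due: Sep 18, 2013 + 5 weeks = Oct 23, 2013.

Wednesday, October 23, 2013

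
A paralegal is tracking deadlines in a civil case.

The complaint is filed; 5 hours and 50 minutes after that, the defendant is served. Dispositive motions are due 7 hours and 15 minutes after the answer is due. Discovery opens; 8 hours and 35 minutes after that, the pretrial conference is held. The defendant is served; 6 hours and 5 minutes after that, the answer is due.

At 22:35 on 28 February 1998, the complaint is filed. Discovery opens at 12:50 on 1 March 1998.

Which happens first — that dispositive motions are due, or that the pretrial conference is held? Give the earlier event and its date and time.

The complaint is filed: 22:35 Feb 28, 1998.
The defendant is served: 22:35 Feb 28, 1998 + 5h50m = 04:25 Mar 1, 1998.
The answer is due: 04:25 Mar 1, 1998 + 6h05m = 10:30 Mar 1, 1998.
Dispositive motions are due: 10:30 Mar 1, 1998 + 7h15m = 17:45 Mar 1, 1998.
Discovery opens: 12:50 Mar 1, 1998.
The pretrial conference is held: 12:50 Mar 1, 1998 + 8h35m = 21:25 Mar 1, 1998.
Comparing: dispositive motions are due at 17:45 Mar 1, 1998 vs the pretrial conference is held at 21:25 Mar 1, 1998. Earlier: dispositive motions are due.

Dispositive motions are due — 17:45 on 1 March 1998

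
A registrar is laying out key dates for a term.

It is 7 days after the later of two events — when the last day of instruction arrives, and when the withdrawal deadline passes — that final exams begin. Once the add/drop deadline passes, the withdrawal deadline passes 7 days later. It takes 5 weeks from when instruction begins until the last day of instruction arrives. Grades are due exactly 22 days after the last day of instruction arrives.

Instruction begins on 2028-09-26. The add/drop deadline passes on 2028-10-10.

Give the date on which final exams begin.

2028-11-07

Instruction begins: Sep 26, 2028.
The last day of instruction arrives: Sep 26, 2028 + 5 weeks = Oct 31, 2028.
The add/drop deadline passes: Oct 10, 2028.
The withdrawal deadline passes: Oct 10, 2028 + 7 days = Oct 17, 2028.
Both prerequisites met — the last day of instruction arrives (Oct 31, 2028), the withdrawal deadline passes (Oct 17, 2028); the later is Oct 31, 2028.
Final exams begin: Oct 31, 2028 + 7 days = Nov 7, 2028.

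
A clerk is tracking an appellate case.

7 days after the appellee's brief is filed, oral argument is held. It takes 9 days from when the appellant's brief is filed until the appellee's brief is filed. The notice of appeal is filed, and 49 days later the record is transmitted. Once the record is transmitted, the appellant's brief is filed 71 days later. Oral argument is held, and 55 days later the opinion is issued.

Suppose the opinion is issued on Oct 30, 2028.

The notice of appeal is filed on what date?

The opinion is issued: Oct 30, 2028.
Oral argument is held: Oct 30, 2028 − 55 days = Sep 5, 2028.
The appellee's brief is filed: Sep 5, 2028 − 7 days = Aug 29, 2028.
The appellant's brief is filed: Aug 29, 2028 − 9 days = Aug 20, 2028.
The record is transmitted: Aug 20, 2028 − 71 days = Jun 10, 2028.
The notice of appeal is filed: Jun 10, 2028 − 49 days = Apr 22, 2028.

Apr 22, 2028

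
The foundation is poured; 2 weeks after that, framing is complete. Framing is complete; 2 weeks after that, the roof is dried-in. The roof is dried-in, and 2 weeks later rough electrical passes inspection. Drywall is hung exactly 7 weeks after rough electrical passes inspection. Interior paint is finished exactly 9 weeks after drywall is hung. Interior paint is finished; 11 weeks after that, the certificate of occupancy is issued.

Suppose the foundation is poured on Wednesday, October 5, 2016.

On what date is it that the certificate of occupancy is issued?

The foundation is poured: Oct 5, 2016.
Framing is complete: Oct 5, 2016 + 2 weeks = Oct 19, 2016.
The roof is dried-in: Oct 19, 2016 + 2 weeks = Nov 2, 2016.
Rough electrical passes inspection: Nov 2, 2016 + 2 weeks = Nov 16, 2016.
Drywall is hung: Nov 16, 2016 + 7 weeks = Jan 4, 2017.
Interior paint is finished: Jan 4, 2017 + 9 weeks = Mar 8, 2017.
The certificate of occupancy is issued: Mar 8, 2017 + 11 weeks = May 24, 2017.

Wednesday, May 24, 2017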